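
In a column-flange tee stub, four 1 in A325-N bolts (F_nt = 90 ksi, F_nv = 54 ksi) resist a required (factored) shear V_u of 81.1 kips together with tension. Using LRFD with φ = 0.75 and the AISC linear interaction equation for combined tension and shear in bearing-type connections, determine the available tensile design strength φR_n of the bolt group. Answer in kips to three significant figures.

A_b = π·1²/4 = 0.7854 in²; f_rv = 81.1 / (4 × 0.7854) = 25.81 ksi.
F'_nt = 1.3 F_nt − (F_nt / φF_nv) f_rv = 1.3·90 − (90/(0.75·54))·25.81 = 59.63 ksi, capped at F_nt → F'_nt = 59.63 ksi.
R_n = F'_nt · A_b · n = 59.63 × 0.7854 × 4 = 187.3 kips.
Design strength φR_n = 0.75 × 187.3 = 141 kips.

141 kips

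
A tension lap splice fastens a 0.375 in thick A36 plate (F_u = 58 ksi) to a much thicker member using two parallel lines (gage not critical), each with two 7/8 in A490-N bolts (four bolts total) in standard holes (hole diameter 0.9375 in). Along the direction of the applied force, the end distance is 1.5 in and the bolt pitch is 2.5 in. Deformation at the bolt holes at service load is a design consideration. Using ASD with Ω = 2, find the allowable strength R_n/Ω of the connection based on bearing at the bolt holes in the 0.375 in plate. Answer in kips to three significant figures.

Per bolt r_n = 1.2 l_c t F_u ≤ 2.4 d t F_u; upper limit = 2.4 × 0.875 × 0.375 × 58 = 45.68 kips.
Edge bolt: l_c = 1.5 − 0.9375/2 = 1.031 in → 1.2 × 1.031 × 0.375 × 58 = 26.92 → r_n = 26.92 kips.
Interior bolts: l_c = 2.5 − 0.9375 = 1.562 in → 1.2 × 1.562 × 0.375 × 58 = 40.78 → r_n = 40.78 kips.
R_n = 2 × 26.92 + 2 × 40.78 = 135.4 kips.
Allowable strength R_n/Ω = 135.4 / 2 = 67.7 kips.

67.7 kips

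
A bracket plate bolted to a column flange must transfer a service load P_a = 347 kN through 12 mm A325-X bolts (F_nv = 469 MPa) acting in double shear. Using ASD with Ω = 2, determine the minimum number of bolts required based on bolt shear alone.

7 bolts

A_b = π·12²/4 = 113.1 mm².
Per-bolt allowable strength R_n/Ω = 469 × 113.1 × 2 / 1000 / 2 = 53.04 kN.
n ≥ 347 / 53.04 = 6.542 → use 7 bolts.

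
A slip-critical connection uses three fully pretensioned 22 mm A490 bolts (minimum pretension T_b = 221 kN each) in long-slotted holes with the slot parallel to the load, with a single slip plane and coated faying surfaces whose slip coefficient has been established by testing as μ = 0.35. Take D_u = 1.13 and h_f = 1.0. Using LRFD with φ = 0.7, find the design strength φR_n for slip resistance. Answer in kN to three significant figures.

184 kN

R_n = μ · D_u · h_f · T_b · n_s · n_b = 0.35 × 1.13 × 1.0 × 221 × 1 × 3 = 262.2 kN.
Design strength φR_n = 0.7 × 262.2 = 184 kN.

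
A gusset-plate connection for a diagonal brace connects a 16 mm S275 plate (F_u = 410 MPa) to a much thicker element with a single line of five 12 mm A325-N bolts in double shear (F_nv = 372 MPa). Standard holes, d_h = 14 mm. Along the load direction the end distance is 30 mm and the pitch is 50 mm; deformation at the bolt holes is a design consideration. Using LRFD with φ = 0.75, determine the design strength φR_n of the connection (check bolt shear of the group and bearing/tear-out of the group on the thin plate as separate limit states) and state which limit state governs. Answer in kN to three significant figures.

316 kN (bolt shear governs)

Bolt shear: A_b = π·12²/4 = 113.1 mm²; R_n = 372 × 113.1 × 5 × 2 / 1000 = 420.7 kN → 0.75 × 420.7 = 316 kN.
Bearing (1.2 l_c t F_u ≤ 2.4 d t F_u): upper limit = 2.4·12·16·410 / 1000 = 188.9 kN.
  Edge l_c = 30 − 14/2 = 23 → r_n = 181.1 kN; interior l_c = 50 − 14 = 36 → r_n = 188.9 kN.
  R_n,bearing = 1·181.1 + 4·188.9 = 936.8 kN → 0.75 × 936.8 = 703 kN.
Bolt shear governs: 316 kN.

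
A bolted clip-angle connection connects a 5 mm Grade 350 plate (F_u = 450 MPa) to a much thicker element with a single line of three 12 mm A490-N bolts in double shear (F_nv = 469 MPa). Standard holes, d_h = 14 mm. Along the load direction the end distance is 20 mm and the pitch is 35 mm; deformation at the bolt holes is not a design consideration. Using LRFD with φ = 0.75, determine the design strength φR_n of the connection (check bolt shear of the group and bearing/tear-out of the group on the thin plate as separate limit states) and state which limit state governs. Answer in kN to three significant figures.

Bolt shear: A_b = π·12²/4 = 113.1 mm²; R_n = 469 × 113.1 × 3 × 2 / 1000 = 318.3 kN → 0.75 × 318.3 = 239 kN.
Bearing (1.5 l_c t F_u ≤ 3.0 d t F_u): upper limit = 3.0·12·5·450 / 1000 = 81 kN.
  Edge l_c = 20 − 14/2 = 13 → r_n = 43.88 kN; interior l_c = 35 − 14 = 21 → r_n = 70.88 kN.
  R_n,bearing = 1·43.88 + 2·70.88 = 185.6 kN → 0.75 × 185.6 = 139 kN.
Bearing governs: 139 kN.

139 kN (bearing governs)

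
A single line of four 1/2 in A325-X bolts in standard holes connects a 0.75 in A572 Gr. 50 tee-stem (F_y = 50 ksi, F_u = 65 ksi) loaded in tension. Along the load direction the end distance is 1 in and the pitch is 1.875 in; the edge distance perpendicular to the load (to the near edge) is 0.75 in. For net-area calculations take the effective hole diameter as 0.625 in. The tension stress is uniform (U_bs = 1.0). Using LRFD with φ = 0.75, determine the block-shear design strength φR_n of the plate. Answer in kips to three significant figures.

Shear plane L_v = 1 + 3·1.875 = 6.625 in; A_gv = 6.625 × 0.75 = 4.969 in².
A_nv = (6.625 − 3.5·0.625) × 0.75 = 3.328 in².
A_nt = (0.75 − 0.5·0.625) × 0.75 = 0.3281 in².
0.6 F_u A_nv = 129.8 kips; 0.6 F_y A_gv = 149.1 kips → shear rupture governs the shear term.
R_n = 129.8 + 1.0 × 65 × 0.3281 = 151.1 kips.
Design strength φR_n = 0.75 × 151.1 = 113 kips.

113 kips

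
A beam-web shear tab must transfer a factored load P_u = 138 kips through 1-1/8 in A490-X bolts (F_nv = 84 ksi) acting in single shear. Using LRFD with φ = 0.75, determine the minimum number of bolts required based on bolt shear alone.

A_b = π·1.125²/4 = 0.994 in².
Per-bolt design strength φR_n = 0.75 × 84 × 0.994 × 1 = 62.62 kips.
n ≥ 138 / 62.62 = 2.204 → use 3 bolts.

3 bolts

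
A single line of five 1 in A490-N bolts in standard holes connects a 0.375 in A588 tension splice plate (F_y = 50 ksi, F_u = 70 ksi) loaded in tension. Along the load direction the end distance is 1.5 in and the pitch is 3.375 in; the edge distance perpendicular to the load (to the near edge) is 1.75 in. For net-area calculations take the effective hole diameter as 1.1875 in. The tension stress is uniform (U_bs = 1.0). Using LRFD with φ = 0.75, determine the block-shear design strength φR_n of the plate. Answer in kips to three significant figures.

137 kips

Shear plane L_v = 1.5 + 4·3.375 = 15 in; A_gv = 15 × 0.375 = 5.625 in².
A_nv = (15 − 4.5·1.1875) × 0.375 = 3.621 in².
A_nt = (1.75 − 0.5·1.1875) × 0.375 = 0.4336 in².
0.6 F_u A_nv = 152.1 kips; 0.6 F_y A_gv = 168.8 kips → shear rupture governs the shear term.
R_n = 152.1 + 1.0 × 70 × 0.4336 = 182.4 kips.
Design strength φR_n = 0.75 × 182.4 = 137 kips.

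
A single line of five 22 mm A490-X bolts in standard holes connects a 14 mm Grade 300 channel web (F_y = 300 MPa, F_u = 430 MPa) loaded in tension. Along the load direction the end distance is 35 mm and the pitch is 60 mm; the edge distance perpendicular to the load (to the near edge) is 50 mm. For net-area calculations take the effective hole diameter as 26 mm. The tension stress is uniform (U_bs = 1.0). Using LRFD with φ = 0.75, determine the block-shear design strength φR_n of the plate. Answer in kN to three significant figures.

Shear plane L_v = 35 + 4·60 = 275 mm; A_gv = 275 × 14 = 3850 mm².
A_nv = (275 − 4.5·26) × 14 = 2212 mm².
A_nt = (50 − 0.5·26) × 14 = 518 mm².
0.6 F_u A_nv = 570.7 kN; 0.6 F_y A_gv = 693 kN → shear rupture governs the shear term.
R_n = 570.7 + 1.0 × 430 × 518 / 1000 = 793.4 kN.
Design strength φR_n = 0.75 × 793.4 = 595 kN.

595 kN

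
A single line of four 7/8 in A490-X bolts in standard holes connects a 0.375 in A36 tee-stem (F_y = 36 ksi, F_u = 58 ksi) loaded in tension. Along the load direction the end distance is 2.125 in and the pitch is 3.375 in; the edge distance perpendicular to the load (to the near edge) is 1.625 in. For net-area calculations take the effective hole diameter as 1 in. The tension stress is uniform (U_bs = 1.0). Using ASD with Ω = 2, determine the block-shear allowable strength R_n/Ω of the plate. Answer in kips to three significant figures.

61.8 kips

Shear plane L_v = 2.125 + 3·3.375 = 12.25 in; A_gv = 12.25 × 0.375 = 4.594 in².
A_nv = (12.25 − 3.5·1) × 0.375 = 3.281 in².
A_nt = (1.625 − 0.5·1) × 0.375 = 0.4219 in².
0.6 F_u A_nv = 114.2 kips; 0.6 F_y A_gv = 99.22 kips → shear yielding governs the shear term.
R_n = 99.22 + 1.0 × 58 × 0.4219 = 123.7 kips.
Allowable strength R_n/Ω = 123.7 / 2 = 61.8 kips.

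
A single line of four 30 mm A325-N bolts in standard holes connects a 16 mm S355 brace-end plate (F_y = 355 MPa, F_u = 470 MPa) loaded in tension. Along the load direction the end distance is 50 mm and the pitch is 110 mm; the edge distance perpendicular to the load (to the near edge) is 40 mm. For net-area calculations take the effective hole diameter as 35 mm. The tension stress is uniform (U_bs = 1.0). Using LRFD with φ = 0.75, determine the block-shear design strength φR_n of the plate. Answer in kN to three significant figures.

998 kN

Shear plane L_v = 50 + 3·110 = 380 mm; A_gv = 380 × 16 = 6080 mm².
A_nv = (380 − 3.5·35) × 16 = 4120 mm².
A_nt = (40 − 0.5·35) × 16 = 360 mm².
0.6 F_u A_nv = 1162 kN; 0.6 F_y A_gv = 1295 kN → shear rupture governs the shear term.
R_n = 1162 + 1.0 × 470 × 360 / 1000 = 1331 kN.
Design strength φR_n = 0.75 × 1331 = 998 kN.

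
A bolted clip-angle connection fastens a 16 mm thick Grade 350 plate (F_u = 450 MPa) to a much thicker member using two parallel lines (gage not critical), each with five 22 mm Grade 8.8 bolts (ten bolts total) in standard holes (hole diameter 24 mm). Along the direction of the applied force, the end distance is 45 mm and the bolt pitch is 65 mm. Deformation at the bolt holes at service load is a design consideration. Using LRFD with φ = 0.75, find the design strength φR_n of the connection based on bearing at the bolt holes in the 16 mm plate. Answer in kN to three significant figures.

2550 kN

Per bolt r_n = 1.2 l_c t F_u ≤ 2.4 d t F_u; upper limit = 2.4 × 22 × 16 × 450 / 1000 = 380.2 kN.
Edge bolt: l_c = 45 − 24/2 = 33 mm → 1.2 × 33 × 16 × 450 / 1000 = 285.1 → r_n = 285.1 kN.
Interior bolts: l_c = 65 − 24 = 41 mm → 1.2 × 41 × 16 × 450 / 1000 = 354.2 → r_n = 354.2 kN.
R_n = 2 × 285.1 + 8 × 354.2 = 3404 kN.
Design strength φR_n = 0.75 × 3404 = 2550 kN.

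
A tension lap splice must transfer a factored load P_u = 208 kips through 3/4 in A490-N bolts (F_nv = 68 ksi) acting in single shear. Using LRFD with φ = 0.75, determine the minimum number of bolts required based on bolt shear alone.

A_b = π·0.75²/4 = 0.4418 in².
Per-bolt design strength φR_n = 0.75 × 68 × 0.4418 × 1 = 22.53 kips.
n ≥ 208 / 22.53 = 9.232 → use 10 bolts.

10 bolts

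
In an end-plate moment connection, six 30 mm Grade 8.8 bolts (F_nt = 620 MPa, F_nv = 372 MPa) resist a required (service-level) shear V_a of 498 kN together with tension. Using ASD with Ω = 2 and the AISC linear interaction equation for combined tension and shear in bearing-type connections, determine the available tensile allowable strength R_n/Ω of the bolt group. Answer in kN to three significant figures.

879 kN

A_b = π·30²/4 = 706.9 mm²; f_rv = 498 × 1000 / (6 × 706.9) = 117.4 MPa.
F'_nt = 1.3 F_nt − (Ω F_nt / F_nv) f_rv = 1.3·620 − (2·620/372)·117.4 = 414.6 MPa, capped at F_nt → F'_nt = 414.6 MPa.
R_n = F'_nt · A_b · n = 414.6 × 706.9 × 6 / 1000 = 1758 kN.
Allowable strength R_n/Ω = 1758 / 2 = 879 kN.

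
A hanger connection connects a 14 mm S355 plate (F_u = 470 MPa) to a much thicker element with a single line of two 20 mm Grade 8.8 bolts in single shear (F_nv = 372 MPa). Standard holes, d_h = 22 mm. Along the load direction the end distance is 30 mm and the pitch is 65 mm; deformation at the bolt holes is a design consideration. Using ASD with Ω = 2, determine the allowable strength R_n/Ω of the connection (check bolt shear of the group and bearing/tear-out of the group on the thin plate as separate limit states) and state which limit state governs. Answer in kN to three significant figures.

117 kN (bolt shear governs)

Bolt shear: A_b = π·20²/4 = 314.2 mm²; R_n = 372 × 314.2 × 2 × 1 / 1000 = 233.7 kN → 233.7 / 2 = 117 kN.
Bearing (1.2 l_c t F_u ≤ 2.4 d t F_u): upper limit = 2.4·20·14·470 / 1000 = 315.8 kN.
  Edge l_c = 30 − 22/2 = 19 → r_n = 150 kN; interior l_c = 65 − 22 = 43 → r_n = 315.8 kN.
  R_n,bearing = 1·150 + 1·315.8 = 465.9 kN → 465.9 / 2 = 233 kN.
Bolt shear governs: 117 kN.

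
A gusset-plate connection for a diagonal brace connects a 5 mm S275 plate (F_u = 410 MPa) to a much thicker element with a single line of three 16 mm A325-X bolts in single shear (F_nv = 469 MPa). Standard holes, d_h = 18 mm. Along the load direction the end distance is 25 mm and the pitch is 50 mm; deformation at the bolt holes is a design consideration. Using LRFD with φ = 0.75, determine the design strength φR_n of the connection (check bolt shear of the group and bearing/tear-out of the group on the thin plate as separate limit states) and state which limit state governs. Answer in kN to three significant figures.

Bolt shear: A_b = π·16²/4 = 201.1 mm²; R_n = 469 × 201.1 × 3 × 1 / 1000 = 282.9 kN → 0.75 × 282.9 = 212 kN.
Bearing (1.2 l_c t F_u ≤ 2.4 d t F_u): upper limit = 2.4·16·5·410 / 1000 = 78.72 kN.
  Edge l_c = 25 − 18/2 = 16 → r_n = 39.36 kN; interior l_c = 50 − 18 = 32 → r_n = 78.72 kN.
  R_n,bearing = 1·39.36 + 2·78.72 = 196.8 kN → 0.75 × 196.8 = 148 kN.
Bearing governs: 148 kN.

148 kN (bearing governs)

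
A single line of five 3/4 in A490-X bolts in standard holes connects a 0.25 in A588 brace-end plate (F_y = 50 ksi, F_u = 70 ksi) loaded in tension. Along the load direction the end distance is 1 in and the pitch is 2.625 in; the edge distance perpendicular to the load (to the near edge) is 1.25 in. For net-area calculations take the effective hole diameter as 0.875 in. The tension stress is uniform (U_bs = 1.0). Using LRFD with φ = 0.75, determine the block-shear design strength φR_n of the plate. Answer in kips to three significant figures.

Shear plane L_v = 1 + 4·2.625 = 11.5 in; A_gv = 11.5 × 0.25 = 2.875 in².
A_nv = (11.5 − 4.5·0.875) × 0.25 = 1.891 in².
A_nt = (1.25 − 0.5·0.875) × 0.25 = 0.2031 in².
0.6 F_u A_nv = 79.41 kips; 0.6 F_y A_gv = 86.25 kips → shear rupture governs the shear term.
R_n = 79.41 + 1.0 × 70 × 0.2031 = 93.62 kips.
Design strength φR_n = 0.75 × 93.62 = 70.2 kips.

70.2 kips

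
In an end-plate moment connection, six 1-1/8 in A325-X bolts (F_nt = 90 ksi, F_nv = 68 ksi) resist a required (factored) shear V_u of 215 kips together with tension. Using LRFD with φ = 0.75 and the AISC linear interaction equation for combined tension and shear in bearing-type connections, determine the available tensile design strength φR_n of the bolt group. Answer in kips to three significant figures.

A_b = π·1.125²/4 = 0.994 in²; f_rv = 215 / (6 × 0.994) = 36.05 ksi.
F'_nt = 1.3 F_nt − (F_nt / φF_nv) f_rv = 1.3·90 − (90/(0.75·68))·36.05 = 53.38 ksi, capped at F_nt → F'_nt = 53.38 ksi.
R_n = F'_nt · A_b · n = 53.38 × 0.994 × 6 = 318.4 kips.
Design strength φR_n = 0.75 × 318.4 = 239 kips.

239 kips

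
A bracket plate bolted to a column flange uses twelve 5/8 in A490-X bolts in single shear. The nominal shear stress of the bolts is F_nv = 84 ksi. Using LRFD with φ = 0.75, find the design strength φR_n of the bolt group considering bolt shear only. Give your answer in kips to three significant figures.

A_b = π × 0.625² / 4 = 0.3068 in².
R_n = F_nv · A_b · n · n_s = 84 × 0.3068 × 12 × 1 = 309.3 kips.
Design strength φR_n = 0.75 × 309.3 = 232 kips.

232 kips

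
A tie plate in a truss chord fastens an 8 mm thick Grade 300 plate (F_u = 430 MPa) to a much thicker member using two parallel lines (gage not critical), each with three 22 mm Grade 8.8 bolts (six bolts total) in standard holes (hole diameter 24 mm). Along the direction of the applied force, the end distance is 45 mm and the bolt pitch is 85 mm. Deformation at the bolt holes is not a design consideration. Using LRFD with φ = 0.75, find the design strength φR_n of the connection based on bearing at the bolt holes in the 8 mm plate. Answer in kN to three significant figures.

Per bolt r_n = 1.5 l_c t F_u ≤ 3.0 d t F_u; upper limit = 3.0 × 22 × 8 × 430 / 1000 = 227 kN.
Edge bolt: l_c = 45 − 24/2 = 33 mm → 1.5 × 33 × 8 × 430 / 1000 = 170.3 → r_n = 170.3 kN.
Interior bolts: l_c = 85 − 24 = 61 mm → 1.5 × 61 × 8 × 430 / 1000 = 314.8 → r_n = 227 kN.
R_n = 2 × 170.3 + 4 × 227 = 1249 kN.
Design strength φR_n = 0.75 × 1249 = 937 kN.

937 kN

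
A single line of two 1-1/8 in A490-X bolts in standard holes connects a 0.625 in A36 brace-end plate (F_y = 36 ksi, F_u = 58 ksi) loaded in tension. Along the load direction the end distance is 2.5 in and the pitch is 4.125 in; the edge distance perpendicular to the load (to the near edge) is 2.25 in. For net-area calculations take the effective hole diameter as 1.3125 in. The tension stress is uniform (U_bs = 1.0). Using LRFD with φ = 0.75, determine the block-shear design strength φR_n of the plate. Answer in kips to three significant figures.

110 kips

Shear plane L_v = 2.5 + 1·4.125 = 6.625 in; A_gv = 6.625 × 0.625 = 4.141 in².
A_nv = (6.625 − 1.5·1.3125) × 0.625 = 2.91 in².
A_nt = (2.25 − 0.5·1.3125) × 0.625 = 0.9961 in².
0.6 F_u A_nv = 101.3 kips; 0.6 F_y A_gv = 89.44 kips → shear yielding governs the shear term.
R_n = 89.44 + 1.0 × 58 × 0.9961 = 147.2 kips.
Design strength φR_n = 0.75 × 147.2 = 110 kips.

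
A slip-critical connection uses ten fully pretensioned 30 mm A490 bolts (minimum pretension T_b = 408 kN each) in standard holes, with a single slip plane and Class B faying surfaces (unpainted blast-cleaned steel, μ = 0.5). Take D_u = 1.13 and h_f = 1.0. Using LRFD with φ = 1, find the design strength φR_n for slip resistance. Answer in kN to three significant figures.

2310 kN

R_n = μ · D_u · h_f · T_b · n_s · n_b = 0.5 × 1.13 × 1.0 × 408 × 1 × 10 = 2305 kN.
Design strength φR_n = 1 × 2305 = 2310 kN.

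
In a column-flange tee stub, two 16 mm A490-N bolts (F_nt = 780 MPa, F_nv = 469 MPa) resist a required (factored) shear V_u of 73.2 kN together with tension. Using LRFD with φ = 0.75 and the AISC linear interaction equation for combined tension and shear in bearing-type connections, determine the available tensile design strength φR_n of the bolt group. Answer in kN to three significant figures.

A_b = π·16²/4 = 201.1 mm²; f_rv = 73.2 × 1000 / (2 × 201.1) = 182 MPa.
F'_nt = 1.3 F_nt − (F_nt / φF_nv) f_rv = 1.3·780 − (780/(0.75·469))·182 = 610.3 MPa, capped at F_nt → F'_nt = 610.3 MPa.
R_n = F'_nt · A_b · n = 610.3 × 201.1 × 2 / 1000 = 245.4 kN.
Design strength φR_n = 0.75 × 245.4 = 184 kN.

184 kN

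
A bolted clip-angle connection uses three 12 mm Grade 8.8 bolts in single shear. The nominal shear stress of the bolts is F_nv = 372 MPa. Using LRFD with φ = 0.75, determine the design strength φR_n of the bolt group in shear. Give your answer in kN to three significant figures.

94.7 kN

A_b = π × 12² / 4 = 113.1 mm².
R_n = F_nv · A_b · n · n_s = 372 × 113.1 × 3 × 1 / 1000 = 126.2 kN.
Design strength φR_n = 0.75 × 126.2 = 94.7 kN.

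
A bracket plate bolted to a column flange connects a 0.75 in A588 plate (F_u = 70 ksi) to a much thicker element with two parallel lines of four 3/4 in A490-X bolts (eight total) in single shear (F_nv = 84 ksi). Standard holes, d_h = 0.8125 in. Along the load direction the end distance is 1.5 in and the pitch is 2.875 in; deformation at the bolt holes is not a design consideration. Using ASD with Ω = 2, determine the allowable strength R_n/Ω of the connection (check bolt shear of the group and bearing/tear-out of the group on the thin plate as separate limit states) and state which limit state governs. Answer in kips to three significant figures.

148 kips (bolt shear governs)

Bolt shear: A_b = π·0.75²/4 = 0.4418 in²; R_n = 84 × 0.4418 × 8 × 1 = 296.9 kips → 296.9 / 2 = 148 kips.
Bearing (1.5 l_c t F_u ≤ 3.0 d t F_u): upper limit = 3.0·0.75·0.75·70 = 118.1 kips.
  Edge l_c = 1.5 − 0.8125/2 = 1.094 → r_n = 86.13 kips; interior l_c = 2.875 − 0.8125 = 2.062 → r_n = 118.1 kips.
  R_n,bearing = 2·86.13 + 6·118.1 = 881 kips → 881 / 2 = 441 kips.
Bolt shear governs: 148 kips.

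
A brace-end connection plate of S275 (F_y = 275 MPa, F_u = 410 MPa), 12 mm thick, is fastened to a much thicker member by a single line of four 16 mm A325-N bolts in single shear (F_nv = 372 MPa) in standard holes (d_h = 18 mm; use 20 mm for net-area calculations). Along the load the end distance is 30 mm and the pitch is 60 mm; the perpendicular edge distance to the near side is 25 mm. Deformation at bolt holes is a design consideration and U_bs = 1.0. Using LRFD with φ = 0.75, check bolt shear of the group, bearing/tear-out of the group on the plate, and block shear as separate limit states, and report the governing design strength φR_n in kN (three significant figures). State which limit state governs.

Bolt shear: A_b = π·16²/4 = 201.1 mm²; R_n = 372 × 201.1 × 4 × 1 / 1000 = 299.2 kN → 0.75 × 299.2 = 224 kN.
Bearing: edge l_c = 21, r_n = 124 kN; interior l_c = 42, r_n = 188.9 kN; R_n = 124 + 3·188.9 = 690.8 kN → 518 kN.
Block shear: A_gv = 2520, A_nv = 1680, A_nt = 180 mm²; R_n = min(0.6F_uA_nv, 0.6F_yA_gv) + U_bs·F_u·A_nt = 487.1 kN → 365 kN.
Bolt shear governs: 224 kN.

224 kN (bolt shear governs)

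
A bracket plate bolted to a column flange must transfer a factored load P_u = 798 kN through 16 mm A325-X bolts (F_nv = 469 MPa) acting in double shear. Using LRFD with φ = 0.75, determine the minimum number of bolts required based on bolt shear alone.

6 bolts

A_b = π·16²/4 = 201.1 mm².
Per-bolt design strength φR_n = 0.75 × 469 × 201.1 × 2 / 1000 = 141.4 kN.
n ≥ 798 / 141.4 = 5.642 → use 6 bolts.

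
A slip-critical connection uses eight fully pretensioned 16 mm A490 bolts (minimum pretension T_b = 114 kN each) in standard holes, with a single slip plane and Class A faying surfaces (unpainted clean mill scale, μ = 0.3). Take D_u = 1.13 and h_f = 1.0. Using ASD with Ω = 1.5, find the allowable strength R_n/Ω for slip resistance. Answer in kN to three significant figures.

R_n = μ · D_u · h_f · T_b · n_s · n_b = 0.3 × 1.13 × 1.0 × 114 × 1 × 8 = 309.2 kN.
Allowable strength R_n/Ω = 309.2 / 1.5 = 206 kN.

206 kN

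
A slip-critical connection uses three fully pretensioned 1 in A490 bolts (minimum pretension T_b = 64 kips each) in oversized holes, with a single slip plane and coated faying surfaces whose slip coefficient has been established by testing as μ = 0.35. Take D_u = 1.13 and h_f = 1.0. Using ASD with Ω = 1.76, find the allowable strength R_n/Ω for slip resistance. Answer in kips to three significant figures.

R_n = μ · D_u · h_f · T_b · n_s · n_b = 0.35 × 1.13 × 1.0 × 64 × 1 × 3 = 75.94 kips.
Allowable strength R_n/Ω = 75.94 / 1.76 = 43.1 kips.

43.1 kips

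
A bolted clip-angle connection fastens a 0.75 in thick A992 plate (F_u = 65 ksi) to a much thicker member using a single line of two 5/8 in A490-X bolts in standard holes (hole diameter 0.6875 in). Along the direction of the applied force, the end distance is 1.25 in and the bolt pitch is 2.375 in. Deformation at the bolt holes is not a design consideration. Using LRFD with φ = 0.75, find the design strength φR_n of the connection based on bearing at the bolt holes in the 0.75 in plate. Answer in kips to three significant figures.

Per bolt r_n = 1.5 l_c t F_u ≤ 3.0 d t F_u; upper limit = 3.0 × 0.625 × 0.75 × 65 = 91.41 kips.
Edge bolt: l_c = 1.25 − 0.6875/2 = 0.9062 in → 1.5 × 0.9062 × 0.75 × 65 = 66.27 → r_n = 66.27 kips.
Interior bolts: l_c = 2.375 − 0.6875 = 1.688 in → 1.5 × 1.688 × 0.75 × 65 = 123.4 → r_n = 91.41 kips.
R_n = 1 × 66.27 + 1 × 91.41 = 157.7 kips.
Design strength φR_n = 0.75 × 157.7 = 118 kips.

118 kips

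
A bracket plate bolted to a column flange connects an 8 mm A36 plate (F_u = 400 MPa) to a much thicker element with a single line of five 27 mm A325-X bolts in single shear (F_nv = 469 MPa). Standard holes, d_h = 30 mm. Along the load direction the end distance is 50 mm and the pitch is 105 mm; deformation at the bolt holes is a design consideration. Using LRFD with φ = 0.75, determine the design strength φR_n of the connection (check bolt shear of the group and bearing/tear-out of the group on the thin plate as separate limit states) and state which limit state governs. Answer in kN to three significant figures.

723 kN (bearing governs)

Bolt shear: A_b = π·27²/4 = 572.6 mm²; R_n = 469 × 572.6 × 5 × 1 / 1000 = 1343 kN → 0.75 × 1343 = 1010 kN.
Bearing (1.2 l_c t F_u ≤ 2.4 d t F_u): upper limit = 2.4·27·8·400 / 1000 = 207.4 kN.
  Edge l_c = 50 − 30/2 = 35 → r_n = 134.4 kN; interior l_c = 105 − 30 = 75 → r_n = 207.4 kN.
  R_n,bearing = 1·134.4 + 4·207.4 = 963.8 kN → 0.75 × 963.8 = 723 kN.
Bearing governs: 723 kN.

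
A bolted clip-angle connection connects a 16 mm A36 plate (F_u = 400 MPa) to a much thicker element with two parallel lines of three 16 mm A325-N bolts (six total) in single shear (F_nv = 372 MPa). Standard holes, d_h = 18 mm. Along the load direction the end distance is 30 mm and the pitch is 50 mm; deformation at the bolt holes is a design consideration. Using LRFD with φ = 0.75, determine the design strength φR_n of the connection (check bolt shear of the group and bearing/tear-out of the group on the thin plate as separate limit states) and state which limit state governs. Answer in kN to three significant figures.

Bolt shear: A_b = π·16²/4 = 201.1 mm²; R_n = 372 × 201.1 × 6 × 1 / 1000 = 448.8 kN → 0.75 × 448.8 = 337 kN.
Bearing (1.2 l_c t F_u ≤ 2.4 d t F_u): upper limit = 2.4·16·16·400 / 1000 = 245.8 kN.
  Edge l_c = 30 − 18/2 = 21 → r_n = 161.3 kN; interior l_c = 50 − 18 = 32 → r_n = 245.8 kN.
  R_n,bearing = 2·161.3 + 4·245.8 = 1306 kN → 0.75 × 1306 = 979 kN.
Bolt shear governs: 337 kN.

337 kN (bolt shear governs)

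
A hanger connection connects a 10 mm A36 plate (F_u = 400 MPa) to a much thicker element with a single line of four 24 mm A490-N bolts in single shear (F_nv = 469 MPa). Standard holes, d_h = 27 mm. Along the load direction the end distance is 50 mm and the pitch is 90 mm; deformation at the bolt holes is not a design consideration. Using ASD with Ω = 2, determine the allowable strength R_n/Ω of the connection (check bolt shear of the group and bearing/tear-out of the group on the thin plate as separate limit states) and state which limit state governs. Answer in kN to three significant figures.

424 kN (bolt shear governs)

Bolt shear: A_b = π·24²/4 = 452.4 mm²; R_n = 469 × 452.4 × 4 × 1 / 1000 = 848.7 kN → 848.7 / 2 = 424 kN.
Bearing (1.5 l_c t F_u ≤ 3.0 d t F_u): upper limit = 3.0·24·10·400 / 1000 = 288 kN.
  Edge l_c = 50 − 27/2 = 36.5 → r_n = 219 kN; interior l_c = 90 − 27 = 63 → r_n = 288 kN.
  R_n,bearing = 1·219 + 3·288 = 1083 kN → 1083 / 2 = 542 kN.
Bolt shear governs: 424 kN.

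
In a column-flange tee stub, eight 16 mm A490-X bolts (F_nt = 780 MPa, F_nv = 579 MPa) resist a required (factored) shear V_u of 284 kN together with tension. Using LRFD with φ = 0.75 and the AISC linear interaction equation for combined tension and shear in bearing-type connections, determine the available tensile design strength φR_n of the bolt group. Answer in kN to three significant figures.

841 kN

A_b = π·16²/4 = 201.1 mm²; f_rv = 284 × 1000 / (8 × 201.1) = 176.6 MPa.
F'_nt = 1.3 F_nt − (F_nt / φF_nv) f_rv = 1.3·780 − (780/(0.75·579))·176.6 = 696.9 MPa, capped at F_nt → F'_nt = 696.9 MPa.
R_n = F'_nt · A_b · n = 696.9 × 201.1 × 8 / 1000 = 1121 kN.
Design strength φR_n = 0.75 × 1121 = 841 kN.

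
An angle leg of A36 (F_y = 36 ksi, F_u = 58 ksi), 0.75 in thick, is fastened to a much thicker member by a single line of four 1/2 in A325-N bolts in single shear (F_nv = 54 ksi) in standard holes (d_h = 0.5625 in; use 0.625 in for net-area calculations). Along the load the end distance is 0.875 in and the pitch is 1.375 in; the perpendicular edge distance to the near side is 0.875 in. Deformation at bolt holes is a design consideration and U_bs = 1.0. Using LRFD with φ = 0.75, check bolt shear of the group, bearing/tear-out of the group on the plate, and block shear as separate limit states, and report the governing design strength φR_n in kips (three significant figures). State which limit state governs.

31.8 kips (bolt shear governs)

Bolt shear: A_b = π·0.5²/4 = 0.1963 in²; R_n = 54 × 0.1963 × 4 × 1 = 42.41 kips → 0.75 × 42.41 = 31.8 kips.
Bearing: edge l_c = 0.5938, r_n = 30.99 kips; interior l_c = 0.8125, r_n = 42.41 kips; R_n = 30.99 + 3·42.41 = 158.2 kips → 119 kips.
Block shear: A_gv = 3.75, A_nv = 2.109, A_nt = 0.4219 in²; R_n = min(0.6F_uA_nv, 0.6F_yA_gv) + U_bs·F_u·A_nt = 97.88 kips → 73.4 kips.
Bolt shear governs: 31.8 kips.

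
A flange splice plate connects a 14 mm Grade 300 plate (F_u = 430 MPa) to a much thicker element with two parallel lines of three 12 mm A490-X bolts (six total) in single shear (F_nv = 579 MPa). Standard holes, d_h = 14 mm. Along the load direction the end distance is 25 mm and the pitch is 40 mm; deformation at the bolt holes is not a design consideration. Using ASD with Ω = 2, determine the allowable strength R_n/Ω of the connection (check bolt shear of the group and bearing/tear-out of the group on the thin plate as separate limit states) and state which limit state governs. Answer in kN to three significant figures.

Bolt shear: A_b = π·12²/4 = 113.1 mm²; R_n = 579 × 113.1 × 6 × 1 / 1000 = 392.9 kN → 392.9 / 2 = 196 kN.
Bearing (1.5 l_c t F_u ≤ 3.0 d t F_u): upper limit = 3.0·12·14·430 / 1000 = 216.7 kN.
  Edge l_c = 25 − 14/2 = 18 → r_n = 162.5 kN; interior l_c = 40 − 14 = 26 → r_n = 216.7 kN.
  R_n,bearing = 2·162.5 + 4·216.7 = 1192 kN → 1192 / 2 = 596 kN.
Bolt shear governs: 196 kN.

196 kN (bolt shear governs)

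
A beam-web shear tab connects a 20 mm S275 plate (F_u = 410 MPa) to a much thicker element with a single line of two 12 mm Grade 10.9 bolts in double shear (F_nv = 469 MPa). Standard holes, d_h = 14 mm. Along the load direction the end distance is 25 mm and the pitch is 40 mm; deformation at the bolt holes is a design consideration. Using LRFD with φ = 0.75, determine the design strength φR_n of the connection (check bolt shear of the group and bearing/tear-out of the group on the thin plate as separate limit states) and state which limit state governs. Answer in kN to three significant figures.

Bolt shear: A_b = π·12²/4 = 113.1 mm²; R_n = 469 × 113.1 × 2 × 2 / 1000 = 212.2 kN → 0.75 × 212.2 = 159 kN.
Bearing (1.2 l_c t F_u ≤ 2.4 d t F_u): upper limit = 2.4·12·20·410 / 1000 = 236.2 kN.
  Edge l_c = 25 − 14/2 = 18 → r_n = 177.1 kN; interior l_c = 40 − 14 = 26 → r_n = 236.2 kN.
  R_n,bearing = 1·177.1 + 1·236.2 = 413.3 kN → 0.75 × 413.3 = 310 kN.
Bolt shear governs: 159 kN.

159 kN (bolt shear governs)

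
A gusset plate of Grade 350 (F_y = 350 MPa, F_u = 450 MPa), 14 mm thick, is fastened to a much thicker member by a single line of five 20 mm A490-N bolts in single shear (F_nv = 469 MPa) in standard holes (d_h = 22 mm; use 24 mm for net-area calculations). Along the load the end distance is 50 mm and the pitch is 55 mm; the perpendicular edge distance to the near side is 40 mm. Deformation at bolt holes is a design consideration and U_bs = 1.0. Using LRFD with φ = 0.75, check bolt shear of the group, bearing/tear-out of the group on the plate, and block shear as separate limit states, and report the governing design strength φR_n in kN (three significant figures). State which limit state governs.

553 kN (bolt shear governs)

Bolt shear: A_b = π·20²/4 = 314.2 mm²; R_n = 469 × 314.2 × 5 × 1 / 1000 = 736.7 kN → 0.75 × 736.7 = 553 kN.
Bearing: edge l_c = 39, r_n = 294.8 kN; interior l_c = 33, r_n = 249.5 kN; R_n = 294.8 + 4·249.5 = 1293 kN → 970 kN.
Block shear: A_gv = 3780, A_nv = 2268, A_nt = 392 mm²; R_n = min(0.6F_uA_nv, 0.6F_yA_gv) + U_bs·F_u·A_nt = 788.8 kN → 592 kN.
Bolt shear governs: 553 kN.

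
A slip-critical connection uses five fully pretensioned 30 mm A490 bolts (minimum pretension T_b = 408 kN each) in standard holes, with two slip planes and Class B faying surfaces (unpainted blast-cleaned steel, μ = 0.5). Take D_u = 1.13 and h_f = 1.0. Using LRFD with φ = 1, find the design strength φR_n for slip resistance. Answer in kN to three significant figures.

2310 kN

R_n = μ · D_u · h_f · T_b · n_s · n_b = 0.5 × 1.13 × 1.0 × 408 × 2 × 5 = 2305 kN.
Design strength φR_n = 1 × 2305 = 2310 kN.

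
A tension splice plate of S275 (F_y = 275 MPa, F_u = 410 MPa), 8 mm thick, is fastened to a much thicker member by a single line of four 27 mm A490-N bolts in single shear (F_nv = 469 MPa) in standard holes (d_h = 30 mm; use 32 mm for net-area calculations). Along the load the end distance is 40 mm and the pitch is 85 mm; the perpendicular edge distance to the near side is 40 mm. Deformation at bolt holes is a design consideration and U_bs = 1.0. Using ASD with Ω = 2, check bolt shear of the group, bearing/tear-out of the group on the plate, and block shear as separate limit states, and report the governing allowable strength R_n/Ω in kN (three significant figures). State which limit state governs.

219 kN (block shear governs)

Bolt shear: A_b = π·27²/4 = 572.6 mm²; R_n = 469 × 572.6 × 4 × 1 / 1000 = 1074 kN → 1074 / 2 = 537 kN.
Bearing: edge l_c = 25, r_n = 98.4 kN; interior l_c = 55, r_n = 212.5 kN; R_n = 98.4 + 3·212.5 = 736 kN → 368 kN.
Block shear: A_gv = 2360, A_nv = 1464, A_nt = 192 mm²; R_n = min(0.6F_uA_nv, 0.6F_yA_gv) + U_bs·F_u·A_nt = 438.9 kN → 219 kN.
Block shear governs: 219 kN.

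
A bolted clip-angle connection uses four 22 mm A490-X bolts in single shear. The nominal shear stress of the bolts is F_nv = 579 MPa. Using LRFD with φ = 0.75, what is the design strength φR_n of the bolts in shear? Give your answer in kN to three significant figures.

660 kN

A_b = π × 22² / 4 = 380.1 mm².
R_n = F_nv · A_b · n · n_s = 579 × 380.1 × 4 × 1 / 1000 = 880.4 kN.
Design strength φR_n = 0.75 × 880.4 = 660 kN.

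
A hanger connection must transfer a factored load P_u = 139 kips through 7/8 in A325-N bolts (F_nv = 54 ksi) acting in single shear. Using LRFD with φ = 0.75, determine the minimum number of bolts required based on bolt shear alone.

A_b = π·0.875²/4 = 0.6013 in².
Per-bolt design strength φR_n = 0.75 × 54 × 0.6013 × 1 = 24.35 kips.
n ≥ 139 / 24.35 = 5.708 → use 6 bolts.

6 bolts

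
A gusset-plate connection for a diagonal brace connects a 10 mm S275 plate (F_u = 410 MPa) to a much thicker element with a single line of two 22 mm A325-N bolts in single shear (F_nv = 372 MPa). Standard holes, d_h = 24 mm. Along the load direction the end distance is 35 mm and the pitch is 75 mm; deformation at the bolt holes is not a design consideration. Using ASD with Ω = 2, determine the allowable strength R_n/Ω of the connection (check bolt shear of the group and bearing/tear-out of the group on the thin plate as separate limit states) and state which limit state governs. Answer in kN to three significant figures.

141 kN (bolt shear governs)

Bolt shear: A_b = π·22²/4 = 380.1 mm²; R_n = 372 × 380.1 × 2 × 1 / 1000 = 282.8 kN → 282.8 / 2 = 141 kN.
Bearing (1.5 l_c t F_u ≤ 3.0 d t F_u): upper limit = 3.0·22·10·410 / 1000 = 270.6 kN.
  Edge l_c = 35 − 24/2 = 23 → r_n = 141.5 kN; interior l_c = 75 − 24 = 51 → r_n = 270.6 kN.
  R_n,bearing = 1·141.5 + 1·270.6 = 412.1 kN → 412.1 / 2 = 206 kN.
Bolt shear governs: 141 kN.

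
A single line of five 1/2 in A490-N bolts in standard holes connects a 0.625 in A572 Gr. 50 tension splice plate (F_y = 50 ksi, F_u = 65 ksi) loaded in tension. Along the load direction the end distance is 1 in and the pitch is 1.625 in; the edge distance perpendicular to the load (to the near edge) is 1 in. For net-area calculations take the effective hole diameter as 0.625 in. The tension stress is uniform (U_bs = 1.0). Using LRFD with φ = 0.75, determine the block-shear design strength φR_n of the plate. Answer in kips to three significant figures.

Shear plane L_v = 1 + 4·1.625 = 7.5 in; A_gv = 7.5 × 0.625 = 4.688 in².
A_nv = (7.5 − 4.5·0.625) × 0.625 = 2.93 in².
A_nt = (1 − 0.5·0.625) × 0.625 = 0.4297 in².
0.6 F_u A_nv = 114.3 kips; 0.6 F_y A_gv = 140.6 kips → shear rupture governs the shear term.
R_n = 114.3 + 1.0 × 65 × 0.4297 = 142.2 kips.
Design strength φR_n = 0.75 × 142.2 = 107 kips.

107 kips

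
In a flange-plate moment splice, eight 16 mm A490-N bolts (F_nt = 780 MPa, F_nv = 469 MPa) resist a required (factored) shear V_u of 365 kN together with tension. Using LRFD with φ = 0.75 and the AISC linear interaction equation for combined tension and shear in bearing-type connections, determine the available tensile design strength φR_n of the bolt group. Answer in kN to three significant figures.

616 kN

A_b = π·16²/4 = 201.1 mm²; f_rv = 365 × 1000 / (8 × 201.1) = 226.9 MPa.
F'_nt = 1.3 F_nt − (F_nt / φF_nv) f_rv = 1.3·780 − (780/(0.75·469))·226.9 = 510.8 MPa, capped at F_nt → F'_nt = 510.8 MPa.
R_n = F'_nt · A_b · n = 510.8 × 201.1 × 8 / 1000 = 821.6 kN.
Design strength φR_n = 0.75 × 821.6 = 616 kN.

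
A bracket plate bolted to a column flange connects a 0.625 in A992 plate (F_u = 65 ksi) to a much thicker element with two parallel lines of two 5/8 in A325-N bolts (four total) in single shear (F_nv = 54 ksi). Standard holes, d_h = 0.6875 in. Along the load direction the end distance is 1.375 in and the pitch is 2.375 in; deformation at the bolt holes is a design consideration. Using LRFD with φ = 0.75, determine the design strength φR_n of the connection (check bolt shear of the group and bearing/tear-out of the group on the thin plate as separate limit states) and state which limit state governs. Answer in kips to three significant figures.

Bolt shear: A_b = π·0.625²/4 = 0.3068 in²; R_n = 54 × 0.3068 × 4 × 1 = 66.27 kips → 0.75 × 66.27 = 49.7 kips.
Bearing (1.2 l_c t F_u ≤ 2.4 d t F_u): upper limit = 2.4·0.625·0.625·65 = 60.94 kips.
  Edge l_c = 1.375 − 0.6875/2 = 1.031 → r_n = 50.27 kips; interior l_c = 2.375 − 0.6875 = 1.688 → r_n = 60.94 kips.
  R_n,bearing = 2·50.27 + 2·60.94 = 222.4 kips → 0.75 × 222.4 = 167 kips.
Bolt shear governs: 49.7 kips.

49.7 kips (bolt shear governs)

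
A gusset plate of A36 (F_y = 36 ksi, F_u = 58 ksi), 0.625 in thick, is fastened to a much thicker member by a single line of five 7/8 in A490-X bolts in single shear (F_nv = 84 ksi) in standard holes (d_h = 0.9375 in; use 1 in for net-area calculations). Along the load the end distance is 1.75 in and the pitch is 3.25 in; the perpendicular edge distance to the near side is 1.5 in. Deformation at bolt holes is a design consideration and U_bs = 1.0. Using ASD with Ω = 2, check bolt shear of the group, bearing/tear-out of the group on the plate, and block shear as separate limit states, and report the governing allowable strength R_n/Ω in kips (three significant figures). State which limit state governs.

118 kips (block shear governs)

Bolt shear: A_b = π·0.875²/4 = 0.6013 in²; R_n = 84 × 0.6013 × 5 × 1 = 252.6 kips → 252.6 / 2 = 126 kips.
Bearing: edge l_c = 1.281, r_n = 55.73 kips; interior l_c = 2.312, r_n = 76.12 kips; R_n = 55.73 + 4·76.12 = 360.2 kips → 180 kips.
Block shear: A_gv = 9.219, A_nv = 6.406, A_nt = 0.625 in²; R_n = min(0.6F_uA_nv, 0.6F_yA_gv) + U_bs·F_u·A_nt = 235.4 kips → 118 kips.
Block shear governs: 118 kips.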